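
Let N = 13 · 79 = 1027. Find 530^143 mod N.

Mod 13: 530 ≡ 10; by Fermat, exponent reduces to 143 mod 12 = 11; 10^11 ≡ 4 (mod 13).
Mod 79: 530 ≡ 56; by Fermat, exponent reduces to 143 mod 78 = 65; 56^65 ≡ 24 (mod 79).
Combine by CRT: x ≡ 4 (mod 13), x ≡ 24 (mod 79) ⇒ x ≡ 498 (mod 1027).

498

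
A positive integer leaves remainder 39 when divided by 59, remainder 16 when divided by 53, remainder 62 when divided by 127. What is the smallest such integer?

The moduli are pairwise coprime; M = 59·53·127 = 397129.
M/59 = 6731; 6731 ≡ 5 (mod 59); 5·12 ≡ 1, so inverse 12.
M/53 = 7493; 7493 ≡ 20 (mod 53); 20·8 ≡ 1, so inverse 8.
M/127 = 3127; 3127 ≡ 79 (mod 127); 79·82 ≡ 1, so inverse 82.
n ≡ 39·6731·12 + 16·7493·8 + 62·3127·82 = 20006880.
20006880 mod 397129 = 150430.

150430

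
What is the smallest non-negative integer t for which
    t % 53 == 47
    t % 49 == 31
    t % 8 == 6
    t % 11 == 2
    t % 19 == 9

2490358

From t ≡ 47 (mod 53) write t = 47 + 53s. Substituting into t ≡ 31 (mod 49) gives 53s ≡ 33 (mod 49), and since 4⁻¹ ≡ 37 (mod 49), s ≡ 45. Hence t ≡ 47 + 53·45 = 2432 (mod 2597).
From t ≡ 2432 (mod 2597) write t = 2432 + 2597s. Substituting into t ≡ 6 (mod 8) gives 2597s ≡ 6 (mod 8), and since 5⁻¹ ≡ 5 (mod 8), s ≡ 6. Hence t ≡ 2432 + 2597·6 = 18014 (mod 20776).
From t ≡ 18014 (mod 20776) write t = 18014 + 20776s. Substituting into t ≡ 2 (mod 11) gives 20776s ≡ 6 (mod 11), and since 8⁻¹ ≡ 7 (mod 11), s ≡ 9. Hence t ≡ 18014 + 20776·9 = 204998 (mod 228536).
From t ≡ 204998 (mod 228536) write t = 204998 + 228536s. Substituting into t ≡ 9 (mod 19) gives 228536s ≡ 2 (mod 19), and since 4⁻¹ ≡ 5 (mod 19), s ≡ 10. Hence t ≡ 204998 + 228536·10 = 2490358 (mod 4342184).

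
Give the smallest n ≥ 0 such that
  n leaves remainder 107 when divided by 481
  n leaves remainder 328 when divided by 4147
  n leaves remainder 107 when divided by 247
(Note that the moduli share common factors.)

gcd(481, 4147) = 13 and 13 | (328 − 107), so the pair is consistent; merging gives n ≡ 104003 (mod 153439), where 153439 = lcm(481, 4147).
gcd(153439, 247) = 13 and 13 | (107 − 104003), so the pair is consistent; merging gives n ≡ 2559027 (mod 2915341), where 2915341 = lcm(153439, 247).
The solution is unique modulo lcm(481, 4147, 247) = 2915341.

2559027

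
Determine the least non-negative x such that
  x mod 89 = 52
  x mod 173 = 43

Combine the congruences pairwise.
From x ≡ 52 (mod 89) write x = 52 + 89t. Substituting into x ≡ 43 (mod 173) gives 89t ≡ 164 (mod 173), and since 89⁻¹ ≡ 35 (mod 173), t ≡ 31. Hence x ≡ 52 + 89·31 = 2811 (mod 15397).

2811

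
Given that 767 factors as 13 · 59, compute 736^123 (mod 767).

Mod 13: 736 ≡ 8; by Fermat, exponent reduces to 123 mod 12 = 3; 8^3 ≡ 5 (mod 13).
Mod 59: 736 ≡ 28; by Fermat, exponent reduces to 123 mod 58 = 7; 28^7 ≡ 35 (mod 59).
Combine by CRT: x ≡ 5 (mod 13), x ≡ 35 (mod 59) ⇒ x ≡ 330 (mod 767).

330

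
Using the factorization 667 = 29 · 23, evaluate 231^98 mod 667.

Mod 29: 231 ≡ 28; by Fermat, exponent reduces to 98 mod 28 = 14; 28^14 ≡ 1 (mod 29).
Mod 23: 231 ≡ 1; by Fermat, exponent reduces to 98 mod 22 = 10; 1^10 ≡ 1 (mod 23).
Combine by CRT: x ≡ 1 (mod 29), x ≡ 1 (mod 23) ⇒ x ≡ 1 (mod 667).

1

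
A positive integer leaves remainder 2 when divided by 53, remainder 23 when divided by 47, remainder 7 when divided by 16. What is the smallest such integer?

26343

The moduli are pairwise coprime; N = 53·47·16 = 39856.
N/53 = 752; 752 ≡ 10 (mod 53); 10·16 ≡ 1, so inverse 16.
N/47 = 848; 848 ≡ 2 (mod 47); 2·24 ≡ 1, so inverse 24.
N/16 = 2491; 2491 ≡ 11 (mod 16); 11·3 ≡ 1, so inverse 3.
k ≡ 2·752·16 + 23·848·24 + 7·2491·3 = 544471.
544471 mod 39856 = 26343.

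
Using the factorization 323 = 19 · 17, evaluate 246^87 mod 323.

Mod 19: 246 ≡ 18; by Fermat, exponent reduces to 87 mod 18 = 15; 18^15 ≡ 18 (mod 19).
Mod 17: 246 ≡ 8; by Fermat, exponent reduces to 87 mod 16 = 7; 8^7 ≡ 15 (mod 17).
Combine by CRT: x ≡ 18 (mod 19), x ≡ 15 (mod 17) ⇒ x ≡ 151 (mod 323).

151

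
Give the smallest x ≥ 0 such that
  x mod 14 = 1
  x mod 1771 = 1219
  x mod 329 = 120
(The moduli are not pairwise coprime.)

gcd(14, 1771) = 7 and 7 | (1219 − 1), so the pair is consistent; merging gives x ≡ 1219 (mod 3542), where 3542 = lcm(14, 1771).
gcd(3542, 329) = 7 and 7 | (120 − 1219), so the pair is consistent; merging gives x ≡ 36639 (mod 166474), where 166474 = lcm(3542, 329).
The solution is unique modulo lcm(14, 1771, 329) = 166474.

36639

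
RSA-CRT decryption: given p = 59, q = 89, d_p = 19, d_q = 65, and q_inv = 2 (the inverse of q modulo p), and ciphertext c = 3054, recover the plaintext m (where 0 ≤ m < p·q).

m₁ = c^(d_p) mod p: c ≡ 45 (mod 59), and 45^19 mod 59 = 9.
m₂ = c^(d_q) mod q: c ≡ 28 (mod 89), and 28^65 mod 89 = 56.
h = q_inv·(m₁ − m₂) mod p = 2·(9 − 56) mod 59 = 24.
m = m₂ + h·q = 56 + 24·89 = 2192.

2192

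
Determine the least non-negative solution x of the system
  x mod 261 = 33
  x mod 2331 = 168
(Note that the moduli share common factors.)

51450

gcd(261, 2331) = 9 and 9 | (168 − 33), so the pair is consistent; merging gives x ≡ 51450 (mod 67599), where 67599 = lcm(261, 2331).
The solution is unique modulo lcm(261, 2331) = 67599.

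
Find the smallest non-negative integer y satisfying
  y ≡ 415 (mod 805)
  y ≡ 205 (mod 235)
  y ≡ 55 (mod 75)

gcd(805, 235) = 5 and 5 | (205 − 415), so the pair is consistent; merging gives y ≡ 10075 (mod 37835), where 37835 = lcm(805, 235).
gcd(37835, 75) = 5 and 5 | (55 − 10075), so the pair is consistent; merging gives y ≡ 123580 (mod 567525), where 567525 = lcm(37835, 75).
The solution is unique modulo lcm(805, 235, 75) = 567525.

123580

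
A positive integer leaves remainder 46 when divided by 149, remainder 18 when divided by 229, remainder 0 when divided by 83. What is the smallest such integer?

From a ≡ 46 (mod 149) write a = 46 + 149t. Substituting into a ≡ 18 (mod 229) gives 149t ≡ 201 (mod 229), and since 149⁻¹ ≡ 83 (mod 229), t ≡ 195. Hence a ≡ 46 + 149·195 = 29101 (mod 34121).
From a ≡ 29101 (mod 34121) write a = 29101 + 34121t. Substituting into a ≡ 0 (mod 83) gives 34121t ≡ 32 (mod 83), and since 8⁻¹ ≡ 52 (mod 83), t ≡ 4. Hence a ≡ 29101 + 34121·4 = 165585 (mod 2832043).

165585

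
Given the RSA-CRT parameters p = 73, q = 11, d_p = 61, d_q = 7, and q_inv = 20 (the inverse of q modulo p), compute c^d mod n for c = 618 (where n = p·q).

m₁ = c^(d_p) mod p: c ≡ 34 (mod 73), and 34^61 mod 73 = 14.
m₂ = c^(d_q) mod q: c ≡ 2 (mod 11), and 2^7 mod 11 = 7.
h = q_inv·(m₁ − m₂) mod p = 20·(14 − 7) mod 73 = 67.
m = m₂ + h·q = 7 + 67·11 = 744.

744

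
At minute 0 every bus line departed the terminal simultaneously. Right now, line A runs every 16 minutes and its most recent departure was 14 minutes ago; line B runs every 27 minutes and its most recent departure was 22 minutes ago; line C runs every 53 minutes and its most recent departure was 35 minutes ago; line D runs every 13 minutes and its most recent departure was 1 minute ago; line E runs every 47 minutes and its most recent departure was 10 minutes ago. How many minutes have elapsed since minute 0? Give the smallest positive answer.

The moduli are pairwise coprime; N = 16·27·53·13·47 = 13989456.
N/16 = 874341; 874341 ≡ 5 (mod 16); 5·13 ≡ 1, so inverse 13.
N/27 = 518128; 518128 ≡ 25 (mod 27); 25·13 ≡ 1, so inverse 13.
N/53 = 263952; 263952 ≡ 12 (mod 53); 12·31 ≡ 1, so inverse 31.
N/13 = 1076112; 1076112 ≡ 11 (mod 13); 11·6 ≡ 1, so inverse 6.
N/47 = 297648; 297648 ≡ 44 (mod 47); 44·31 ≡ 1, so inverse 31.
t ≡ 14·874341·13 + 22·518128·13 + 35·263952·31 + 1·1076112·6 + 10·297648·31 = 692430142.
692430142 mod 13989456 = 6946798.

6946798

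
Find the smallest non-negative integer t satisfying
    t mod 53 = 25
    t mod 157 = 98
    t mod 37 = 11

292903

The moduli are pairwise coprime; N = 53·157·37 = 307877.
N/53 = 5809; 5809 ≡ 32 (mod 53); 32·5 ≡ 1, so inverse 5.
N/157 = 1961; 1961 ≡ 77 (mod 157); 77·104 ≡ 1, so inverse 104.
N/37 = 8321; 8321 ≡ 33 (mod 37); 33·9 ≡ 1, so inverse 9.
t ≡ 25·5809·5 + 98·1961·104 + 11·8321·9 = 21536416.
21536416 mod 307877 = 292903.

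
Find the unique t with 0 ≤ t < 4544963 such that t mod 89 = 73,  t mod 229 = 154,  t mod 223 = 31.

The moduli are pairwise coprime; N = 89·229·223 = 4544963.
N/89 = 51067; 51067 ≡ 70 (mod 89); 70·14 ≡ 1, so inverse 14.
N/229 = 19847; 19847 ≡ 153 (mod 229); 153·3 ≡ 1, so inverse 3.
N/223 = 20381; 20381 ≡ 88 (mod 223); 88·185 ≡ 1, so inverse 185.
t ≡ 73·51067·14 + 154·19847·3 + 31·20381·185 = 178244823.
178244823 mod 4544963 = 991266.

991266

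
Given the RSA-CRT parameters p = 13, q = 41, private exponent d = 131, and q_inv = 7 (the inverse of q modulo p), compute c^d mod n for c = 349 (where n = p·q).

266

d_p = d mod (p−1) = 131 mod 12 = 11; d_q = d mod (q−1) = 11.
m₁ = c^(d_p) mod p: c ≡ 11 (mod 13), and 11^11 mod 13 = 6.
m₂ = c^(d_q) mod q: c ≡ 21 (mod 41), and 21^11 mod 41 = 20.
h = q_inv·(m₁ − m₂) mod p = 7·(6 − 20) mod 13 = 6.
m = m₂ + h·q = 20 + 6·41 = 266.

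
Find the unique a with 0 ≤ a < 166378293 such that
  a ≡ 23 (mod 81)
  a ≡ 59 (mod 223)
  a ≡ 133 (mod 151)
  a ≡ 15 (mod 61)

16134332

The moduli are pairwise coprime; N = 81·223·151·61 = 166378293.
N/81 = 2054053; 2054053 ≡ 55 (mod 81); 55·28 ≡ 1, so inverse 28.
N/223 = 746091; 746091 ≡ 156 (mod 223); 156·213 ≡ 1, so inverse 213.
N/151 = 1101843; 1101843 ≡ 147 (mod 151); 147·113 ≡ 1, so inverse 113.
N/61 = 2727513; 2727513 ≡ 20 (mod 61); 20·58 ≡ 1, so inverse 58.
a ≡ 23·2054053·28 + 59·746091·213 + 133·1101843·113 + 15·2727513·58 = 29631470486.
29631470486 mod 166378293 = 16134332.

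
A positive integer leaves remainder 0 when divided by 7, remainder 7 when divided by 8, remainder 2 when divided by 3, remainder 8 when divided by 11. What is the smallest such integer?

1295

Combine the congruences pairwise.
From a ≡ 0 (mod 7) write a = 0 + 7t. Substituting into a ≡ 7 (mod 8) gives 7t ≡ 7 (mod 8), and since 7⁻¹ ≡ 7 (mod 8), t ≡ 1. Hence a ≡ 0 + 7·1 = 7 (mod 56).
From a ≡ 7 (mod 56) write a = 7 + 56t. Substituting into a ≡ 2 (mod 3) gives 56t ≡ 1 (mod 3), and since 2⁻¹ ≡ 2 (mod 3), t ≡ 2. Hence a ≡ 7 + 56·2 = 119 (mod 168).
From a ≡ 119 (mod 168) write a = 119 + 168t. Substituting into a ≡ 8 (mod 11) gives 168t ≡ 10 (mod 11), and since 3⁻¹ ≡ 4 (mod 11), t ≡ 7. Hence a ≡ 119 + 168·7 = 1295 (mod 1848).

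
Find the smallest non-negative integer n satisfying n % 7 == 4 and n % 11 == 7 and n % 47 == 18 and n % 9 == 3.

The moduli are pairwise coprime; M = 7·11·47·9 = 32571.
M/7 = 4653; 4653 ≡ 5 (mod 7); 5·3 ≡ 1, so inverse 3.
M/11 = 2961; 2961 ≡ 2 (mod 11); 2·6 ≡ 1, so inverse 6.
M/47 = 693; 693 ≡ 35 (mod 47); 35·43 ≡ 1, so inverse 43.
M/9 = 3619; 3619 ≡ 1 (mod 9), inverse 1.
n ≡ 4·4653·3 + 7·2961·6 + 18·693·43 + 3·3619·1 = 727437.
727437 mod 32571 = 10875.

10875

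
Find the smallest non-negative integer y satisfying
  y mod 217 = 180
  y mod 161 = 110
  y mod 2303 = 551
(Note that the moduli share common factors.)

gcd(217, 161) = 7 and 7 | (110 − 180), so the pair is consistent; merging gives y ≡ 3652 (mod 4991), where 4991 = lcm(217, 161).
gcd(4991, 2303) = 7 and 7 | (551 − 3652), so the pair is consistent; merging gives y ≡ 1515925 (mod 1642039), where 1642039 = lcm(4991, 2303).
The solution is unique modulo lcm(217, 161, 2303) = 1642039.

1515925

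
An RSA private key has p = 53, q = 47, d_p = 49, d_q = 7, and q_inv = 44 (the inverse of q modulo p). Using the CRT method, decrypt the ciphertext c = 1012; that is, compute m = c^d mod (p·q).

m₁ = c^(d_p) mod p: c ≡ 5 (mod 53), and 5^49 mod 53 = 14.
m₂ = c^(d_q) mod q: c ≡ 25 (mod 47), and 25^7 mod 47 = 27.
h = q_inv·(m₁ − m₂) mod p = 44·(14 − 27) mod 53 = 11.
m = m₂ + h·q = 27 + 11·47 = 544.

544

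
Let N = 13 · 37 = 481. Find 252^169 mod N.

447

Mod 13: 252 ≡ 5; by Fermat, exponent reduces to 169 mod 12 = 1; 5^1 ≡ 5 (mod 13).
Mod 37: 252 ≡ 30; by Fermat, exponent reduces to 169 mod 36 = 25; 30^25 ≡ 3 (mod 37).
Combine by CRT: x ≡ 5 (mod 13), x ≡ 3 (mod 37) ⇒ x ≡ 447 (mod 481).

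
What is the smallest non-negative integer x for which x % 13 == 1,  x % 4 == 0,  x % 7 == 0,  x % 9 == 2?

Combine the congruences pairwise.
From x ≡ 1 (mod 13) write x = 1 + 13t. Substituting into x ≡ 0 (mod 4) gives 13t ≡ 3 (mod 4), and since 1⁻¹ ≡ 1 (mod 4), t ≡ 3. Hence x ≡ 1 + 13·3 = 40 (mod 52).
From x ≡ 40 (mod 52) write x = 40 + 52t. Substituting into x ≡ 0 (mod 7) gives 52t ≡ 2 (mod 7), and since 3⁻¹ ≡ 5 (mod 7), t ≡ 3. Hence x ≡ 40 + 52·3 = 196 (mod 364).
From x ≡ 196 (mod 364) write x = 196 + 364t. Substituting into x ≡ 2 (mod 9) gives 364t ≡ 4 (mod 9), and since 4⁻¹ ≡ 7 (mod 9), t ≡ 1. Hence x ≡ 196 + 364·1 = 560 (mod 3276).

560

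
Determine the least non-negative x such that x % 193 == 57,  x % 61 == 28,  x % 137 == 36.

1517037

The moduli are pairwise coprime; N = 193·61·137 = 1612901.
N/193 = 8357; 8357 ≡ 58 (mod 193); 58·10 ≡ 1, so inverse 10.
N/61 = 26441; 26441 ≡ 28 (mod 61); 28·24 ≡ 1, so inverse 24.
N/137 = 11773; 11773 ≡ 128 (mod 137); 128·76 ≡ 1, so inverse 76.
x ≡ 57·8357·10 + 28·26441·24 + 36·11773·76 = 54742770.
54742770 mod 1612901 = 1517037.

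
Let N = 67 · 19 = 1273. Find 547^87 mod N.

27

Mod 67: 547 ≡ 11; by Fermat, exponent reduces to 87 mod 66 = 21; 11^21 ≡ 27 (mod 67).
Mod 19: 547 ≡ 15; by Fermat, exponent reduces to 87 mod 18 = 15; 15^15 ≡ 8 (mod 19).
Combine by CRT: x ≡ 27 (mod 67), x ≡ 8 (mod 19) ⇒ x ≡ 27 (mod 1273).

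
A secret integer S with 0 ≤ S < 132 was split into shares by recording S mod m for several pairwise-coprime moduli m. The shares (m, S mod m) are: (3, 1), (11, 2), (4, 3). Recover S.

79

From S ≡ 1 (mod 3) write S = 1 + 3t. Substituting into S ≡ 2 (mod 11) gives 3t ≡ 1 (mod 11), and since 3⁻¹ ≡ 4 (mod 11), t ≡ 4. Hence S ≡ 1 + 3·4 = 13 (mod 33).
From S ≡ 13 (mod 33) write S = 13 + 33t. Substituting into S ≡ 3 (mod 4) gives 33t ≡ 2 (mod 4), and since 1⁻¹ ≡ 1 (mod 4), t ≡ 2. Hence S ≡ 13 + 33·2 = 79 (mod 132).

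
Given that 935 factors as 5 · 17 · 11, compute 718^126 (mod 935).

509

Mod 5: 718 ≡ 3; by Fermat, exponent reduces to 126 mod 4 = 2; 3^2 ≡ 4 (mod 5).
Mod 17: 718 ≡ 4; by Fermat, exponent reduces to 126 mod 16 = 14; 4^14 ≡ 16 (mod 17).
Mod 11: 718 ≡ 3; by Fermat, exponent reduces to 126 mod 10 = 6; 3^6 ≡ 3 (mod 11).
Combine by CRT: x ≡ 4 (mod 5), x ≡ 16 (mod 17), x ≡ 3 (mod 11) ⇒ x ≡ 509 (mod 935).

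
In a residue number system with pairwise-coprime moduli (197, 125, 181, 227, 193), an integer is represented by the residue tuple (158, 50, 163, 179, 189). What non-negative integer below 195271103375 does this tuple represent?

From x ≡ 158 (mod 197) write x = 158 + 197t. Substituting into x ≡ 50 (mod 125) gives 197t ≡ 17 (mod 125), and since 72⁻¹ ≡ 33 (mod 125), t ≡ 61. Hence x ≡ 158 + 197·61 = 12175 (mod 24625).
From x ≡ 12175 (mod 24625) write x = 12175 + 24625t. Substituting into x ≡ 163 (mod 181) gives 24625t ≡ 115 (mod 181), and since 9⁻¹ ≡ 161 (mod 181), t ≡ 53. Hence x ≡ 12175 + 24625·53 = 1317300 (mod 4457125).
From x ≡ 1317300 (mod 4457125) write x = 1317300 + 4457125t. Substituting into x ≡ 179 (mod 227) gives 4457125t ≡ 160 (mod 227), and since 207⁻¹ ≡ 34 (mod 227), t ≡ 219. Hence x ≡ 1317300 + 4457125·219 = 977427675 (mod 1011767375).
From x ≡ 977427675 (mod 1011767375) write x = 977427675 + 1011767375t. Substituting into x ≡ 189 (mod 193) gives 1011767375t ≡ 170 (mod 193), and since 1⁻¹ ≡ 1 (mod 193), t ≡ 170. Hence x ≡ 977427675 + 1011767375·170 = 172977881425 (mod 195271103375).

172977881425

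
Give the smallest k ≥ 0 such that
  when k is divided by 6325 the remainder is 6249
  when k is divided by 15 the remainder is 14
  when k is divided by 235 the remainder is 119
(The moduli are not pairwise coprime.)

607124

Combine the congruences pairwise.
gcd(6325, 15) = 5 and 5 | (14 − 6249), so the pair is consistent; merging gives k ≡ 18899 (mod 18975), where 18975 = lcm(6325, 15).
gcd(18975, 235) = 5 and 5 | (119 − 18899), so the pair is consistent; merging gives k ≡ 607124 (mod 891825), where 891825 = lcm(18975, 235).
The solution is unique modulo lcm(6325, 15, 235) = 891825.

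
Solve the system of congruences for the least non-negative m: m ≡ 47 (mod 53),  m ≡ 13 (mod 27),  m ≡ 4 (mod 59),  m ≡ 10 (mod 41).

1261129

From m ≡ 47 (mod 53) write m = 47 + 53t. Substituting into m ≡ 13 (mod 27) gives 53t ≡ 20 (mod 27), and since 26⁻¹ ≡ 26 (mod 27), t ≡ 7. Hence m ≡ 47 + 53·7 = 418 (mod 1431).
From m ≡ 418 (mod 1431) write m = 418 + 1431t. Substituting into m ≡ 4 (mod 59) gives 1431t ≡ 58 (mod 59), and since 15⁻¹ ≡ 4 (mod 59), t ≡ 55. Hence m ≡ 418 + 1431·55 = 79123 (mod 84429).
From m ≡ 79123 (mod 84429) write m = 79123 + 84429t. Substituting into m ≡ 10 (mod 41) gives 84429t ≡ 17 (mod 41), and since 10⁻¹ ≡ 37 (mod 41), t ≡ 14. Hence m ≡ 79123 + 84429·14 = 1261129 (mod 3461589).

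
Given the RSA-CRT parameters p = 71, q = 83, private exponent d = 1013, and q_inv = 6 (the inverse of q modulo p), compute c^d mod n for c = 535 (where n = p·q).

d_p = d mod (p−1) = 1013 mod 70 = 33; d_q = d mod (q−1) = 29.
m₁ = c^(d_p) mod p: c ≡ 38 (mod 71), and 38^33 mod 71 = 3.
m₂ = c^(d_q) mod q: c ≡ 37 (mod 83), and 37^29 mod 83 = 64.
h = q_inv·(m₁ − m₂) mod p = 6·(3 − 64) mod 71 = 60.
m = m₂ + h·q = 64 + 60·83 = 5044.

5044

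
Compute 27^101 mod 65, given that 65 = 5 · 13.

Mod 5: 27 ≡ 2; by Fermat, exponent reduces to 101 mod 4 = 1; 2^1 ≡ 2 (mod 5).
Mod 13: 27 ≡ 1; by Fermat, exponent reduces to 101 mod 12 = 5; 1^5 ≡ 1 (mod 13).
Combine by CRT: x ≡ 2 (mod 5), x ≡ 1 (mod 13) ⇒ x ≡ 27 (mod 65).

27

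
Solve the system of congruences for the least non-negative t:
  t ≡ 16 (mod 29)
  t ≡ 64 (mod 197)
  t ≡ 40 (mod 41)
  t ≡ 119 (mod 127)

25750131

The moduli are pairwise coprime; N = 29·197·41·127 = 29747591.
N/29 = 1025779; 1025779 ≡ 20 (mod 29); 20·16 ≡ 1, so inverse 16.
N/197 = 151003; 151003 ≡ 101 (mod 197); 101·158 ≡ 1, so inverse 158.
N/41 = 725551; 725551 ≡ 15 (mod 41); 15·11 ≡ 1, so inverse 11.
N/127 = 234233; 234233 ≡ 45 (mod 127); 45·48 ≡ 1, so inverse 48.
t ≡ 16·1025779·16 + 64·151003·158 + 40·725551·11 + 119·234233·48 = 3446723096.
3446723096 mod 29747591 = 25750131.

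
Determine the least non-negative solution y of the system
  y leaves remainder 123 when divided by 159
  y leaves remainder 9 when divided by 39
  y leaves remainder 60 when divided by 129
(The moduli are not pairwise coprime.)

25086

gcd(159, 39) = 3 and 3 | (9 − 123), so the pair is consistent; merging gives y ≡ 282 (mod 2067), where 2067 = lcm(159, 39).
gcd(2067, 129) = 3 and 3 | (60 − 282), so the pair is consistent; merging gives y ≡ 25086 (mod 88881), where 88881 = lcm(2067, 129).
The solution is unique modulo lcm(159, 39, 129) = 88881.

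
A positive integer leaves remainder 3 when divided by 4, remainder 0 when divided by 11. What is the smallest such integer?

11

From n ≡ 3 (mod 4) write n = 3 + 4t. Substituting into n ≡ 0 (mod 11) gives 4t ≡ 8 (mod 11), and since 4⁻¹ ≡ 3 (mod 11), t ≡ 2. Hence n ≡ 3 + 4·2 = 11 (mod 44).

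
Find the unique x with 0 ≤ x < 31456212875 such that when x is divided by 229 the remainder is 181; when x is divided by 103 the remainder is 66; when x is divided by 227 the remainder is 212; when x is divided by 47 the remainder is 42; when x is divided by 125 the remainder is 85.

1090944960

The moduli are pairwise coprime; N = 229·103·227·47·125 = 31456212875.
N/229 = 137363375; 137363375 ≡ 15 (mod 229); 15·168 ≡ 1, so inverse 168.
N/103 = 305400125; 305400125 ≡ 78 (mod 103); 78·70 ≡ 1, so inverse 70.
N/227 = 138573625; 138573625 ≡ 113 (mod 227); 113·225 ≡ 1, so inverse 225.
N/47 = 669281125; 669281125 ≡ 44 (mod 47); 44·31 ≡ 1, so inverse 31.
N/125 = 251649703; 251649703 ≡ 78 (mod 125); 78·117 ≡ 1, so inverse 117.
x ≡ 181·137363375·168 + 66·305400125·70 + 212·138573625·225 + 42·669281125·31 + 85·251649703·117 = 15571916318085.
15571916318085 mod 31456212875 = 1090944960.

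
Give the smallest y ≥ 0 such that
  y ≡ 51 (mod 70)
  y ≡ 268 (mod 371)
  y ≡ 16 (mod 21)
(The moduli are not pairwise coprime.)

gcd(70, 371) = 7 and 7 | (268 − 51), so the pair is consistent; merging gives y ≡ 1381 (mod 3710), where 3710 = lcm(70, 371).
gcd(3710, 21) = 7 and 7 | (16 − 1381), so the pair is consistent; merging gives y ≡ 1381 (mod 11130), where 11130 = lcm(3710, 21).
The solution is unique modulo lcm(70, 371, 21) = 11130.

1381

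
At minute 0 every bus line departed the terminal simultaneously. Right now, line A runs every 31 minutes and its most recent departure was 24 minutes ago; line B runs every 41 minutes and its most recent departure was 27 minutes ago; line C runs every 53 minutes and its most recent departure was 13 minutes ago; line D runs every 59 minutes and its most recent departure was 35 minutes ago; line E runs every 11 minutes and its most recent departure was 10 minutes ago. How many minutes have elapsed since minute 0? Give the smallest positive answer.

33831874

The moduli are pairwise coprime; N = 31·41·53·59·11 = 43718587.
N/31 = 1410277; 1410277 ≡ 25 (mod 31); 25·5 ≡ 1, so inverse 5.
N/41 = 1066307; 1066307 ≡ 20 (mod 41); 20·39 ≡ 1, so inverse 39.
N/53 = 824879; 824879 ≡ 40 (mod 53); 40·4 ≡ 1, so inverse 4.
N/59 = 740993; 740993 ≡ 12 (mod 59); 12·5 ≡ 1, so inverse 5.
N/11 = 3974417; 3974417 ≡ 7 (mod 11); 7·8 ≡ 1, so inverse 8.
t ≡ 24·1410277·5 + 27·1066307·39 + 13·824879·4 + 35·740993·5 + 10·3974417·8 = 1782575354.
1782575354 mod 43718587 = 33831874.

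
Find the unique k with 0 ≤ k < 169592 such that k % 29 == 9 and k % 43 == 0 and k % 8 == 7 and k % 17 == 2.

The moduli are pairwise coprime; N = 29·43·8·17 = 169592.
N/29 = 5848; 5848 ≡ 19 (mod 29); 19·26 ≡ 1, so inverse 26.
N/43 = 3944; 3944 ≡ 31 (mod 43); 31·25 ≡ 1, so inverse 25.
N/8 = 21199; 21199 ≡ 7 (mod 8); 7·7 ≡ 1, so inverse 7.
N/17 = 9976; 9976 ≡ 14 (mod 17); 14·11 ≡ 1, so inverse 11.
k ≡ 9·5848·26 + 0·3944·25 + 7·21199·7 + 2·9976·11 = 2626655.
2626655 mod 169592 = 82775.

82775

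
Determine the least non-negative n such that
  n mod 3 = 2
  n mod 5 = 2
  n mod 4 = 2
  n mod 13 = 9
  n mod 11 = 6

Combine the congruences pairwise.
From n ≡ 2 (mod 3) write n = 2 + 3t. Substituting into n ≡ 2 (mod 5) gives 3t ≡ 0 (mod 5), and since 3⁻¹ ≡ 2 (mod 5), t ≡ 0. Hence n ≡ 2 + 3·0 = 2 (mod 15).
From n ≡ 2 (mod 15) write n = 2 + 15t. Substituting into n ≡ 2 (mod 4) gives 15t ≡ 0 (mod 4), and since 3⁻¹ ≡ 3 (mod 4), t ≡ 0. Hence n ≡ 2 + 15·0 = 2 (mod 60).
From n ≡ 2 (mod 60) write n = 2 + 60t. Substituting into n ≡ 9 (mod 13) gives 60t ≡ 7 (mod 13), and since 8⁻¹ ≡ 5 (mod 13), t ≡ 9. Hence n ≡ 2 + 60·9 = 542 (mod 780).
From n ≡ 542 (mod 780) write n = 542 + 780t. Substituting into n ≡ 6 (mod 11) gives 780t ≡ 3 (mod 11), and since 10⁻¹ ≡ 10 (mod 11), t ≡ 8. Hence n ≡ 542 + 780·8 = 6782 (mod 8580).

6782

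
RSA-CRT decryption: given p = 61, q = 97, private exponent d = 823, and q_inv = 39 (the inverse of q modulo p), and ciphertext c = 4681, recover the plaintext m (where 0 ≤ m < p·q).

3055

d_p = d mod (p−1) = 823 mod 60 = 43; d_q = d mod (q−1) = 55.
m₁ = c^(d_p) mod p: c ≡ 45 (mod 61), and 45^43 mod 61 = 5.
m₂ = c^(d_q) mod q: c ≡ 25 (mod 97), and 25^55 mod 97 = 48.
h = q_inv·(m₁ − m₂) mod p = 39·(5 − 48) mod 61 = 31.
m = m₂ + h·q = 48 + 31·97 = 3055.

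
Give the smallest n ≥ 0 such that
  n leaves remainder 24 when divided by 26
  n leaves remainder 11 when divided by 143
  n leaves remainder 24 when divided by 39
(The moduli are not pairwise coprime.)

726

gcd(26, 143) = 13 and 13 | (11 − 24), so the pair is consistent; merging gives n ≡ 154 (mod 286), where 286 = lcm(26, 143).
gcd(286, 39) = 13 and 13 | (24 − 154), so the pair is consistent; merging gives n ≡ 726 (mod 858), where 858 = lcm(286, 39).
The solution is unique modulo lcm(26, 143, 39) = 858.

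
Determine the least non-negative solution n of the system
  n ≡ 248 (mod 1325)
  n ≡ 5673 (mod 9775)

132748

gcd(1325, 9775) = 25 and 25 | (5673 − 248), so the pair is consistent; merging gives n ≡ 132748 (mod 518075), where 518075 = lcm(1325, 9775).
The solution is unique modulo lcm(1325, 9775) = 518075.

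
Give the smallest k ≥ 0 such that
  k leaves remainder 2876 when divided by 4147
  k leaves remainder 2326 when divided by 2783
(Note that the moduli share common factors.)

85816

gcd(4147, 2783) = 11 and 11 | (2326 − 2876), so the pair is consistent; merging gives k ≡ 85816 (mod 1049191), where 1049191 = lcm(4147, 2783).
The solution is unique modulo lcm(4147, 2783) = 1049191.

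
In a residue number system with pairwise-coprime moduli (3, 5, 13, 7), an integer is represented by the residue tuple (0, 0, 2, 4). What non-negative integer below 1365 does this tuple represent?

The moduli are pairwise coprime; N = 3·5·13·7 = 1365.
N/3 = 455; 455 ≡ 2 (mod 3); 2·2 ≡ 1, so inverse 2.
N/5 = 273; 273 ≡ 3 (mod 5); 3·2 ≡ 1, so inverse 2.
N/13 = 105; 105 ≡ 1 (mod 13), inverse 1.
N/7 = 195; 195 ≡ 6 (mod 7); 6·6 ≡ 1, so inverse 6.
x ≡ 0·455·2 + 0·273·2 + 2·105·1 + 4·195·6 = 4890.
4890 mod 1365 = 795.

795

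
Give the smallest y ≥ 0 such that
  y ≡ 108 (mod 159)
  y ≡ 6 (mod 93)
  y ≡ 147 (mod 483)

368193

gcd(159, 93) = 3 and 3 | (6 − 108), so the pair is consistent; merging gives y ≡ 3447 (mod 4929), where 4929 = lcm(159, 93).
gcd(4929, 483) = 3 and 3 | (147 − 3447), so the pair is consistent; merging gives y ≡ 368193 (mod 793569), where 793569 = lcm(4929, 483).
The solution is unique modulo lcm(159, 93, 483) = 793569.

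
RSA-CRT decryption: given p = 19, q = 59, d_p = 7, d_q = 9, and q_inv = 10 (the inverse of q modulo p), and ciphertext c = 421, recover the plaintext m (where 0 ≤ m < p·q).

m₁ = c^(d_p) mod p: c ≡ 3 (mod 19), and 3^7 mod 19 = 2.
m₂ = c^(d_q) mod q: c ≡ 8 (mod 59), and 8^9 mod 59 = 44.
h = q_inv·(m₁ − m₂) mod p = 10·(2 − 44) mod 19 = 17.
m = m₂ + h·q = 44 + 17·59 = 1047.

1047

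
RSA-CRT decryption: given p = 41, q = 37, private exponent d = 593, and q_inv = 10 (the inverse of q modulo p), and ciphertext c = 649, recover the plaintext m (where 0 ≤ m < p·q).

d_p = d mod (p−1) = 593 mod 40 = 33; d_q = d mod (q−1) = 17.
m₁ = c^(d_p) mod p: c ≡ 34 (mod 41), and 34^33 mod 41 = 12.
m₂ = c^(d_q) mod q: c ≡ 20 (mod 37), and 20^17 mod 37 = 24.
h = q_inv·(m₁ − m₂) mod p = 10·(12 − 24) mod 41 = 3.
m = m₂ + h·q = 24 + 3·37 = 135.

135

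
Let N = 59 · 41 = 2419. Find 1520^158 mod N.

1098

Mod 59: 1520 ≡ 45; by Fermat, exponent reduces to 158 mod 58 = 42; 45^42 ≡ 36 (mod 59).
Mod 41: 1520 ≡ 3; by Fermat, exponent reduces to 158 mod 40 = 38; 3^38 ≡ 32 (mod 41).
Combine by CRT: x ≡ 36 (mod 59), x ≡ 32 (mod 41) ⇒ x ≡ 1098 (mod 2419).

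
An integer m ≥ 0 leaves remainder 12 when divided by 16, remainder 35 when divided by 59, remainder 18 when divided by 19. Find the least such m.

15788

The moduli are pairwise coprime; N = 16·59·19 = 17936.
N/16 = 1121; 1121 ≡ 1 (mod 16), inverse 1.
N/59 = 304; 304 ≡ 9 (mod 59); 9·46 ≡ 1, so inverse 46.
N/19 = 944; 944 ≡ 13 (mod 19); 13·3 ≡ 1, so inverse 3.
m ≡ 12·1121·1 + 35·304·46 + 18·944·3 = 553868.
553868 mod 17936 = 15788.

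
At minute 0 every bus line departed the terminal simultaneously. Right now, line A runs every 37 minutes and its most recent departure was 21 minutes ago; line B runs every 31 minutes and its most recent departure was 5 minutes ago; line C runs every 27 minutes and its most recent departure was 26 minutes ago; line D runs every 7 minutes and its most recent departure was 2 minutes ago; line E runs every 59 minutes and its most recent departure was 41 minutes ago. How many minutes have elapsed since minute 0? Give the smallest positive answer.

5635898

The moduli are pairwise coprime; N = 37·31·27·7·59 = 12790197.
N/37 = 345681; 345681 ≡ 27 (mod 37); 27·11 ≡ 1, so inverse 11.
N/31 = 412587; 412587 ≡ 8 (mod 31); 8·4 ≡ 1, so inverse 4.
N/27 = 473711; 473711 ≡ 23 (mod 27); 23·20 ≡ 1, so inverse 20.
N/7 = 1827171; 1827171 ≡ 3 (mod 7); 3·5 ≡ 1, so inverse 5.
N/59 = 216783; 216783 ≡ 17 (mod 59); 17·7 ≡ 1, so inverse 7.
t ≡ 21·345681·11 + 5·412587·4 + 26·473711·20 + 2·1827171·5 + 41·216783·7 = 414922202.
414922202 mod 12790197 = 5635898.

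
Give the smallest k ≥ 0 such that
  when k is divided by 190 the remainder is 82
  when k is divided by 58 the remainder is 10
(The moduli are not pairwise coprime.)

gcd(190, 58) = 2 and 2 | (10 − 82), so the pair is consistent; merging gives k ≡ 1982 (mod 5510), where 5510 = lcm(190, 58).
The solution is unique modulo lcm(190, 58) = 5510.

1982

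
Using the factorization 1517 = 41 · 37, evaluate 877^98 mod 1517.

Mod 41: 877 ≡ 16; by Fermat, exponent reduces to 98 mod 40 = 18; 16^18 ≡ 37 (mod 41).
Mod 37: 877 ≡ 26; by Fermat, exponent reduces to 98 mod 36 = 26; 26^26 ≡ 10 (mod 37).
Combine by CRT: x ≡ 37 (mod 41), x ≡ 10 (mod 37) ⇒ x ≡ 898 (mod 1517).

898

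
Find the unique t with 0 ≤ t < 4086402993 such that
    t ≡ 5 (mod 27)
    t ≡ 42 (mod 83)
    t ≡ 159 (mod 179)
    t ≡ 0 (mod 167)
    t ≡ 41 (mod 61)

The moduli are pairwise coprime; N = 27·83·179·167·61 = 4086402993.
N/27 = 151348259; 151348259 ≡ 2 (mod 27); 2·14 ≡ 1, so inverse 14.
N/83 = 49233771; 49233771 ≡ 80 (mod 83); 80·55 ≡ 1, so inverse 55.
N/179 = 22829067; 22829067 ≡ 123 (mod 179); 123·163 ≡ 1, so inverse 163.
N/167 = 24469479; 24469479 ≡ 138 (mod 167); 138·23 ≡ 1, so inverse 23.
N/61 = 66990213; 66990213 ≡ 13 (mod 61); 13·47 ≡ 1, so inverse 47.
t ≡ 5·151348259·14 + 42·49233771·55 + 159·22829067·163 + 0·24469479·23 + 41·66990213·47 = 845075459030.
845075459030 mod 4086402993 = 3276442472.

3276442472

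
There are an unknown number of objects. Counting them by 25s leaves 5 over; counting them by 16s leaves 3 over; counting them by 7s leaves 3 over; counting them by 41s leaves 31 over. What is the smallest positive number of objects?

72355

The moduli are pairwise coprime; M = 25·16·7·41 = 114800.
M/25 = 4592; 4592 ≡ 17 (mod 25); 17·3 ≡ 1, so inverse 3.
M/16 = 7175; 7175 ≡ 7 (mod 16); 7·7 ≡ 1, so inverse 7.
M/7 = 16400; 16400 ≡ 6 (mod 7); 6·6 ≡ 1, so inverse 6.
M/41 = 2800; 2800 ≡ 12 (mod 41); 12·24 ≡ 1, so inverse 24.
N ≡ 5·4592·3 + 3·7175·7 + 3·16400·6 + 31·2800·24 = 2597955.
2597955 mod 114800 = 72355.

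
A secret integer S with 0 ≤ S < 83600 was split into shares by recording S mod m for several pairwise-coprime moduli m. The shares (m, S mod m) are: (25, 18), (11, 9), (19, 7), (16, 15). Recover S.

6543

The moduli are pairwise coprime; N = 25·11·19·16 = 83600.
N/25 = 3344; 3344 ≡ 19 (mod 25); 19·4 ≡ 1, so inverse 4.
N/11 = 7600; 7600 ≡ 10 (mod 11); 10·10 ≡ 1, so inverse 10.
N/19 = 4400; 4400 ≡ 11 (mod 19); 11·7 ≡ 1, so inverse 7.
N/16 = 5225; 5225 ≡ 9 (mod 16); 9·9 ≡ 1, so inverse 9.
S ≡ 18·3344·4 + 9·7600·10 + 7·4400·7 + 15·5225·9 = 1845743.
1845743 mod 83600 = 6543.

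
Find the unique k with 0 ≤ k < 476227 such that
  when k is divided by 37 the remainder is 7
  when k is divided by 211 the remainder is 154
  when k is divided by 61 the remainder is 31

291123

The moduli are pairwise coprime; N = 37·211·61 = 476227.
N/37 = 12871; 12871 ≡ 32 (mod 37); 32·22 ≡ 1, so inverse 22.
N/211 = 2257; 2257 ≡ 147 (mod 211); 147·89 ≡ 1, so inverse 89.
N/61 = 7807; 7807 ≡ 60 (mod 61); 60·60 ≡ 1, so inverse 60.
k ≡ 7·12871·22 + 154·2257·89 + 31·7807·60 = 47437596.
47437596 mod 476227 = 291123.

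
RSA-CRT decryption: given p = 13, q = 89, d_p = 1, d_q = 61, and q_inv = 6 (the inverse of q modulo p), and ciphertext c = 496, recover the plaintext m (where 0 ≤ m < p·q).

236

m₁ = c^(d_p) mod p: c ≡ 2 (mod 13), and 2^1 mod 13 = 2.
m₂ = c^(d_q) mod q: c ≡ 51 (mod 89), and 51^61 mod 89 = 58.
h = q_inv·(m₁ − m₂) mod p = 6·(2 − 58) mod 13 = 2.
m = m₂ + h·q = 58 + 2·89 = 236.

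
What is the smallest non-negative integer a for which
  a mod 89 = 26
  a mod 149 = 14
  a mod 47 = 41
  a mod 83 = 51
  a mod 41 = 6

700422194

The moduli are pairwise coprime; N = 89·149·47·83·41 = 2120977601.
N/89 = 23831209; 23831209 ≡ 35 (mod 89); 35·28 ≡ 1, so inverse 28.
N/149 = 14234749; 14234749 ≡ 34 (mod 149); 34·57 ≡ 1, so inverse 57.
N/47 = 45127183; 45127183 ≡ 39 (mod 47); 39·41 ≡ 1, so inverse 41.
N/83 = 25553947; 25553947 ≡ 73 (mod 83); 73·58 ≡ 1, so inverse 58.
N/41 = 51731161; 51731161 ≡ 26 (mod 41); 26·30 ≡ 1, so inverse 30.
a ≡ 26·23831209·28 + 14·14234749·57 + 41·45127183·41 + 51·25553947·58 + 6·51731161·30 = 189467428683.
189467428683 mod 2120977601 = 700422194.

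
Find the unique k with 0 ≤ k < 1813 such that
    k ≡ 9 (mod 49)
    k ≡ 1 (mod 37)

From k ≡ 9 (mod 49) write k = 9 + 49t. Substituting into k ≡ 1 (mod 37) gives 49t ≡ 29 (mod 37), and since 12⁻¹ ≡ 34 (mod 37), t ≡ 24. Hence k ≡ 9 + 49·24 = 1185 (mod 1813).

1185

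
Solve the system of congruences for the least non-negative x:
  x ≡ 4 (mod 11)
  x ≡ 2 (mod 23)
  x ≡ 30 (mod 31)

3843

From x ≡ 4 (mod 11) write x = 4 + 11t. Substituting into x ≡ 2 (mod 23) gives 11t ≡ 21 (mod 23), and since 11⁻¹ ≡ 21 (mod 23), t ≡ 4. Hence x ≡ 4 + 11·4 = 48 (mod 253).
From x ≡ 48 (mod 253) write x = 48 + 253t. Substituting into x ≡ 30 (mod 31) gives 253t ≡ 13 (mod 31), and since 5⁻¹ ≡ 25 (mod 31), t ≡ 15. Hence x ≡ 48 + 253·15 = 3843 (mod 7843).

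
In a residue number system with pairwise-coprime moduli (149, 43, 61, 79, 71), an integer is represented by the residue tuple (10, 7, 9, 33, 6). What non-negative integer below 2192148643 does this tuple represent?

112968532

The moduli are pairwise coprime; N = 149·43·61·79·71 = 2192148643.
N/149 = 14712407; 14712407 ≡ 147 (mod 149); 147·74 ≡ 1, so inverse 74.
N/43 = 50980201; 50980201 ≡ 3 (mod 43); 3·29 ≡ 1, so inverse 29.
N/61 = 35936863; 35936863 ≡ 55 (mod 61); 55·10 ≡ 1, so inverse 10.
N/79 = 27748717; 27748717 ≡ 46 (mod 79); 46·67 ≡ 1, so inverse 67.
N/71 = 30875333; 30875333 ≡ 60 (mod 71); 60·58 ≡ 1, so inverse 58.
x ≡ 10·14712407·74 + 7·50980201·29 + 9·35936863·10 + 33·27748717·67 + 6·30875333·58 = 96567508824.
96567508824 mod 2192148643 = 112968532.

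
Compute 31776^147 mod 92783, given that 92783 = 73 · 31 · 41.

52112

Mod 73: 31776 ≡ 21; by Fermat, exponent reduces to 147 mod 72 = 3; 21^3 ≡ 63 (mod 73).
Mod 31: 31776 ≡ 1; by Fermat, exponent reduces to 147 mod 30 = 27; 1^27 ≡ 1 (mod 31).
Mod 41: 31776 ≡ 1; by Fermat, exponent reduces to 147 mod 40 = 27; 1^27 ≡ 1 (mod 41).
Combine by CRT: x ≡ 63 (mod 73), x ≡ 1 (mod 31), x ≡ 1 (mod 41) ⇒ x ≡ 52112 (mod 92783).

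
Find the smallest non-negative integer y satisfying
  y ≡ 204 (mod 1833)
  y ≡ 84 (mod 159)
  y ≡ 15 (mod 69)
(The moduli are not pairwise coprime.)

1440942

gcd(1833, 159) = 3 and 3 | (84 − 204), so the pair is consistent; merging gives y ≡ 80856 (mod 97149), where 97149 = lcm(1833, 159).
gcd(97149, 69) = 3 and 3 | (15 − 80856), so the pair is consistent; merging gives y ≡ 1440942 (mod 2234427), where 2234427 = lcm(97149, 69).
The solution is unique modulo lcm(1833, 159, 69) = 2234427.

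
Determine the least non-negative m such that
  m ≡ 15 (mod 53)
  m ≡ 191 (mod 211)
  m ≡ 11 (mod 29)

From m ≡ 15 (mod 53) write m = 15 + 53t. Substituting into m ≡ 191 (mod 211) gives 53t ≡ 176 (mod 211), and since 53⁻¹ ≡ 4 (mod 211), t ≡ 71. Hence m ≡ 15 + 53·71 = 3778 (mod 11183).
From m ≡ 3778 (mod 11183) write m = 3778 + 11183t. Substituting into m ≡ 11 (mod 29) gives 11183t ≡ 3 (mod 29), and since 18⁻¹ ≡ 21 (mod 29), t ≡ 5. Hence m ≡ 3778 + 11183·5 = 59693 (mod 324307).

59693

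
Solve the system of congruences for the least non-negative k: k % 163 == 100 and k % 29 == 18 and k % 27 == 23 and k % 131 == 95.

4819847

The moduli are pairwise coprime; N = 163·29·27·131 = 16719399.
N/163 = 102573; 102573 ≡ 46 (mod 163); 46·39 ≡ 1, so inverse 39.
N/29 = 576531; 576531 ≡ 11 (mod 29); 11·8 ≡ 1, so inverse 8.
N/27 = 619237; 619237 ≡ 19 (mod 27); 19·10 ≡ 1, so inverse 10.
N/131 = 127629; 127629 ≡ 35 (mod 131); 35·15 ≡ 1, so inverse 15.
k ≡ 100·102573·39 + 18·576531·8 + 23·619237·10 + 95·127629·15 = 807350999.
807350999 mod 16719399 = 4819847.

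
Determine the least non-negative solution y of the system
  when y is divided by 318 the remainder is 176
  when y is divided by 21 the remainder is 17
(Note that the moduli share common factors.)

1130

Combine the congruences pairwise.
gcd(318, 21) = 3 and 3 | (17 − 176), so the pair is consistent; merging gives y ≡ 1130 (mod 2226), where 2226 = lcm(318, 21).
The solution is unique modulo lcm(318, 21) = 2226.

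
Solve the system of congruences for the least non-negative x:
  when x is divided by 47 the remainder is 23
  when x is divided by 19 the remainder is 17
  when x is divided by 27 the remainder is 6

18447

The moduli are pairwise coprime; N = 47·19·27 = 24111.
N/47 = 513; 513 ≡ 43 (mod 47); 43·35 ≡ 1, so inverse 35.
N/19 = 1269; 1269 ≡ 15 (mod 19); 15·14 ≡ 1, so inverse 14.
N/27 = 893; 893 ≡ 2 (mod 27); 2·14 ≡ 1, so inverse 14.
x ≡ 23·513·35 + 17·1269·14 + 6·893·14 = 789999.
789999 mod 24111 = 18447.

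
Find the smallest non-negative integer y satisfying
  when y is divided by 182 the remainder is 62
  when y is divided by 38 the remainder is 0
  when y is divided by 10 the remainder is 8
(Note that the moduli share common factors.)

608

gcd(182, 38) = 2 and 2 | (0 − 62), so the pair is consistent; merging gives y ≡ 608 (mod 3458), where 3458 = lcm(182, 38).
gcd(3458, 10) = 2 and 2 | (8 − 608), so the pair is consistent; merging gives y ≡ 608 (mod 17290), where 17290 = lcm(3458, 10).
The solution is unique modulo lcm(182, 38, 10) = 17290.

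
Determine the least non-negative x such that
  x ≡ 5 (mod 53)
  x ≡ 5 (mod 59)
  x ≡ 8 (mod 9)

9386

The moduli are pairwise coprime; N = 53·59·9 = 28143.
N/53 = 531; 531 ≡ 1 (mod 53), inverse 1.
N/59 = 477; 477 ≡ 5 (mod 59); 5·12 ≡ 1, so inverse 12.
N/9 = 3127; 3127 ≡ 4 (mod 9); 4·7 ≡ 1, so inverse 7.
x ≡ 5·531·1 + 5·477·12 + 8·3127·7 = 206387.
206387 mod 28143 = 9386.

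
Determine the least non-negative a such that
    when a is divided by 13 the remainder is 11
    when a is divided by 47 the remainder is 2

Combine the congruences pairwise.
From a ≡ 11 (mod 13) write a = 11 + 13t. Substituting into a ≡ 2 (mod 47) gives 13t ≡ 38 (mod 47), and since 13⁻¹ ≡ 29 (mod 47), t ≡ 21. Hence a ≡ 11 + 13·21 = 284 (mod 611).

284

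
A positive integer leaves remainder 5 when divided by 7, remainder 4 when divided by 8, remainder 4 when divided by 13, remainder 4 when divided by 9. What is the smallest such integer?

2812

The moduli are pairwise coprime; N = 7·8·13·9 = 6552.
N/7 = 936; 936 ≡ 5 (mod 7); 5·3 ≡ 1, so inverse 3.
N/8 = 819; 819 ≡ 3 (mod 8); 3·3 ≡ 1, so inverse 3.
N/13 = 504; 504 ≡ 10 (mod 13); 10·4 ≡ 1, so inverse 4.
N/9 = 728; 728 ≡ 8 (mod 9); 8·8 ≡ 1, so inverse 8.
a ≡ 5·936·3 + 4·819·3 + 4·504·4 + 4·728·8 = 55228.
55228 mod 6552 = 2812.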